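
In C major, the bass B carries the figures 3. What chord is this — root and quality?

B diminished

The figures 3 indicate a triad in root position.
In root position the bass is the root, so the root is B.
The chord tones are B, D, F, giving B diminished.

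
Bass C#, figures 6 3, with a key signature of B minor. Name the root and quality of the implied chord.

The figures 6 3 indicate a triad in first inversion.
In first inversion the root lies a sixth above the bass: a sixth above C# in B minor is A.
The chord tones are C#, E, A, giving A major.

A major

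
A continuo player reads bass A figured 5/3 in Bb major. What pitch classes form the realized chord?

A third above A in this key is C.
A fifth above A in this key is Eb.
Together with the bass A, this spells A diminished in root position.

A, C, Eb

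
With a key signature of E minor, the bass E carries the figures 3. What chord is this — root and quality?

The figures 3 indicate a triad in root position.
In root position the bass is the root, so the root is E.
The chord tones are E, G, B, giving E minor.

E minor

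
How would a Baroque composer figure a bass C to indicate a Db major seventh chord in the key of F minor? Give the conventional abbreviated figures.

C is the seventh of Db major seventh, so the chord is in third inversion.
A seventh chord in third inversion is figured 6/4/2, conventionally abbreviated 4/2.

4/2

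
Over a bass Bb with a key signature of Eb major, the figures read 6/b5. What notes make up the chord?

Bb, D, Fb, G

The written figures 6/b5 are shorthand for 6/5/3: the 3 is implied.
A third above Bb in this key is D.
A fifth above Bb in this key is F, lowered to Fb by the flat.
A sixth above Bb in this key is G.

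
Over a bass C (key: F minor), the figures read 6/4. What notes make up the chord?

A fourth above C in this key is F.
A sixth above C in this key is Ab.
Together with the bass C, this spells F minor in second inversion.

C, F, Ab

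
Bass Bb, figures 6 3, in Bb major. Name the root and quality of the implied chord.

The figures 6 3 indicate a triad in first inversion.
In first inversion the root lies a sixth above the bass: a sixth above Bb in Bb major is G.
The chord tones are Bb, D, G, giving G minor.

G minor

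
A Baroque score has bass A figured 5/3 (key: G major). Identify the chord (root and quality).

A minor

The figures 5/3 indicate a triad in root position.
In root position the bass is the root, so the root is A.
The chord tones are A, C, E, giving A minor.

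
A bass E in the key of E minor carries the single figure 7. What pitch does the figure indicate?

Counting 6 letter steps above E lands on D; in E minor, that letter is D.

D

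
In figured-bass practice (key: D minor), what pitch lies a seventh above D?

C

Counting 6 letter steps above D lands on C; in D minor, that letter is C.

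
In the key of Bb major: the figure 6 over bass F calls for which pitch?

Counting 5 letter steps above F lands on D; in Bb major, that letter is D.

D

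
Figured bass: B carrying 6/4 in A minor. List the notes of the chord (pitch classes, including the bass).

A fourth above B in this key is E.
A sixth above B in this key is G.
Together with the bass B, this spells E minor in second inversion.

B, E, G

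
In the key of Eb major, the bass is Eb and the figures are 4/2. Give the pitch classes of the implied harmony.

The written figures 4/2 are shorthand for 6/4/2: the 6 is implied.
A second above Eb in this key is F.
A fourth above Eb in this key is Ab.
A sixth above Eb in this key is C.
Together with the bass Eb, this spells F minor seventh in third inversion.

Eb, F, Ab, C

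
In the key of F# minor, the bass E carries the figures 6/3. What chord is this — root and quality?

C# minor

The figures 6/3 indicate a triad in first inversion.
In first inversion the root lies a sixth above the bass: a sixth above E in F# minor is C#.
The chord tones are E, G#, C#, giving C# minor.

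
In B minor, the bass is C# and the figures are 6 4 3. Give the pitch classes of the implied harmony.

A third above C# in this key is E.
A fourth above C# in this key is F#.
A sixth above C# in this key is A.
Together with the bass C#, this spells F# minor seventh in second inversion.

C#, E, F#, A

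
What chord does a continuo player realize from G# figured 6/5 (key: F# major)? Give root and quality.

E# half-diminished seventh

The figures 6/5 indicate a seventh chord in first inversion.
In first inversion the root lies a sixth above the bass: a sixth above G# in F# major is E#.
The chord tones are G#, B, D#, E#, giving E# half-diminished seventh.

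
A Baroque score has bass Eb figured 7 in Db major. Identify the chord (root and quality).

Eb minor seventh

The figures 7 indicate a seventh chord in root position.
In root position the bass is the root, so the root is Eb.
The chord tones are Eb, Gb, Bb, Db, giving Eb minor seventh.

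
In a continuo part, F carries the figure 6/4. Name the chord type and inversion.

triad, second inversion

Intervals of 6/4 above the bass form a triad; the bass is the fifth, so this is second inversion.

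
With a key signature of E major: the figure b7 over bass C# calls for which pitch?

Counting 6 letter steps above C# lands on B; in E major, that letter is B.
The b7 figure lowers it a semitone, giving Bb.

Bb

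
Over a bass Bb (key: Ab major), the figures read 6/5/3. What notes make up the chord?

A third above Bb in this key is Db.
A fifth above Bb in this key is F.
A sixth above Bb in this key is G.
Together with the bass Bb, this spells G half-diminished seventh in first inversion.

Bb, Db, F, G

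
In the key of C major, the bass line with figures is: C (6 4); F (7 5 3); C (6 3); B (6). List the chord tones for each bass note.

C, F, A | F, A, C, E | C, E, A | B, D, G

C (6/4): C, F, A.
F (7/5/3): F, A, C, E.
C (6/3): C, E, A.
B (6/3): B, D, G.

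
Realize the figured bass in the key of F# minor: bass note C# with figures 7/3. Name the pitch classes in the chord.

C#, E, G#, B

The written figures 7/3 are shorthand for 7/5/3: the 5 is implied.
A third above C# in this key is E.
A fifth above C# in this key is G#.
A seventh above C# in this key is B.
Together with the bass C#, this spells C# minor seventh in root position.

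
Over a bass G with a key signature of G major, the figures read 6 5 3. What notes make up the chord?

A third above G in this key is B.
A fifth above G in this key is D.
A sixth above G in this key is E.
Together with the bass G, this spells E minor seventh in first inversion.

G, B, D, E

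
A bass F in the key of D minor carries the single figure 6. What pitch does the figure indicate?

D

Counting 5 letter steps above F lands on D; in D minor, that letter is D.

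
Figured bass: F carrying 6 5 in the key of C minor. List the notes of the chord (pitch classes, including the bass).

F, Ab, C, D

The written figures 6 5 are shorthand for 6/5/3: the 3 is implied.
A third above F in this key is Ab.
A fifth above F in this key is C.
A sixth above F in this key is D.
Together with the bass F, this spells D half-diminished seventh in first inversion.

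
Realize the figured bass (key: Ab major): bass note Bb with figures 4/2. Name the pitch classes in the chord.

Bb, C, Eb, G

The written figures 4/2 are shorthand for 6/4/2: the 6 is implied.
A second above Bb in this key is C.
A fourth above Bb in this key is Eb.
A sixth above Bb in this key is G.
Together with the bass Bb, this spells C minor seventh in third inversion.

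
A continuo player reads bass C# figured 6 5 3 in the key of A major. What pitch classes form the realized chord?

A third above C# in this key is E.
A fifth above C# in this key is G#.
A sixth above C# in this key is A.
Together with the bass C#, this spells A major seventh in first inversion.

C#, E, G#, A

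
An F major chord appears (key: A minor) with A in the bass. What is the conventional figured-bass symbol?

6

A is the third of F major, so the chord is in first inversion.
A triad in first inversion is figured 6/3, conventionally abbreviated 6.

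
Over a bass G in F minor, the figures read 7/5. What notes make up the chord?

The written figures 7/5 are shorthand for 7/5/3: the 3 is implied.
A third above G in this key is Bb.
A fifth above G in this key is Db.
A seventh above G in this key is F.
Together with the bass G, this spells G half-diminished seventh in root position.

G, Bb, Db, F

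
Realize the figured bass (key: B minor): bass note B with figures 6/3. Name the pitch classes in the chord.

A third above B in this key is D.
A sixth above B in this key is G.
Together with the bass B, this spells G major in first inversion.

B, D, G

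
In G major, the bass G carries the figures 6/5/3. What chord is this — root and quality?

E minor seventh

The figures 6/5/3 indicate a seventh chord in first inversion.
In first inversion the root lies a sixth above the bass: a sixth above G in G major is E.
The chord tones are G, B, D, E, giving E minor seventh.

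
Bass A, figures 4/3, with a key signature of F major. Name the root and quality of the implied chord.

D minor seventh

The figures 4/3 indicate a seventh chord in second inversion.
In second inversion the root lies a fourth above the bass: a fourth above A in F major is D.
The chord tones are A, C, D, F, giving D minor seventh.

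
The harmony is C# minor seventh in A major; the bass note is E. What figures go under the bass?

6/5

E is the third of C# minor seventh, so the chord is in first inversion.
A seventh chord in first inversion is figured 6/5/3, conventionally abbreviated 6/5.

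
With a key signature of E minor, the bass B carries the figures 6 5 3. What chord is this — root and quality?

The figures 6 5 3 indicate a seventh chord in first inversion.
In first inversion the root lies a sixth above the bass: a sixth above B in E minor is G.
The chord tones are B, D, F#, G, giving G major seventh.

G major seventh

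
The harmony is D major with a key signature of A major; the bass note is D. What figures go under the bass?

D is the root of D major, so the chord is in root position.
A triad in root position is figured 5/3, conventionally abbreviated (no figures — root-position triad).

no figures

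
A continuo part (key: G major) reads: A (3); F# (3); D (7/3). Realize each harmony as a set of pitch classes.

A (5/3): A, C, E.
F# (5/3): F#, A, C.
D (7/5/3): D, F#, A, C.

A, C, E | F#, A, C | D, F#, A, C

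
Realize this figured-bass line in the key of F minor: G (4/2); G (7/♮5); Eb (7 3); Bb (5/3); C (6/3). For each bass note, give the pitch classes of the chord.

G (6/4/2): G, Ab, C, Eb.
G (7/♮5/3): G, Bb, D, F.
Eb (7/5/3): Eb, G, Bb, Db.
Bb (5/3): Bb, Db, F.
C (6/3): C, Eb, Ab.

G, Ab, C, Eb | G, Bb, D, F | Eb, G, Bb, Db | Bb, Db, F | C, Eb, Ab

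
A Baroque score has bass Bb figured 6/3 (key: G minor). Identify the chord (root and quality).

The figures 6/3 indicate a triad in first inversion.
In first inversion the root lies a sixth above the bass: a sixth above Bb in G minor is G.
The chord tones are Bb, D, G, giving G minor.

G minor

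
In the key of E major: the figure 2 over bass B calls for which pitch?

Counting 1 letter step above B lands on C; in E major, that letter is C#.

C#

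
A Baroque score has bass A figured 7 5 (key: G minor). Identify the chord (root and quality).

The figures 7 5 indicate a seventh chord in root position.
In root position the bass is the root, so the root is A.
The chord tones are A, C, Eb, G, giving A half-diminished seventh.

A half-diminished seventh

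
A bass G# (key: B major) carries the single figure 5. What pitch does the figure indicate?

D#

Counting 4 letter steps above G# lands on D; in B major, that letter is D#.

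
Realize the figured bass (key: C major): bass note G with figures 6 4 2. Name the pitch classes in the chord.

A second above G in this key is A.
A fourth above G in this key is C.
A sixth above G in this key is E.
Together with the bass G, this spells A minor seventh in third inversion.

G, A, C, E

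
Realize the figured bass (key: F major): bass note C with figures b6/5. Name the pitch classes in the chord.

C, E, G, Ab

The written figures b6/5 are shorthand for 6/5/3: the 3 is implied.
A third above C in this key is E.
A fifth above C in this key is G.
A sixth above C in this key is A, lowered to Ab by the flat.
Together with the bass C, this spells Ab augmented major seventh in first inversion.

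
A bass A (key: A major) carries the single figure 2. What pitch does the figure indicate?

Counting 1 letter step above A lands on B; in A major, that letter is B.

B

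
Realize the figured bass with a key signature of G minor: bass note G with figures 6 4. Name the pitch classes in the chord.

G, C, Eb

A fourth above G in this key is C.
A sixth above G in this key is Eb.
Together with the bass G, this spells C minor in second inversion.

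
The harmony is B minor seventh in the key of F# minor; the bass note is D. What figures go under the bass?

6/5

D is the third of B minor seventh, so the chord is in first inversion.
A seventh chord in first inversion is figured 6/5/3, conventionally abbreviated 6/5.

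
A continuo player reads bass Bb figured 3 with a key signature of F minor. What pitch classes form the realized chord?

Bb, Db, F

The written figures 3 are shorthand for 5/3: the 5 is implied.
A third above Bb in this key is Db.
A fifth above Bb in this key is F.
Together with the bass Bb, this spells Bb minor in root position.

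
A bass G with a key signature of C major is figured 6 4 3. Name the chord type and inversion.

Intervals of 6/4/3 above the bass form a seventh chord; the bass is the fifth, so this is second inversion.

seventh chord, second inversion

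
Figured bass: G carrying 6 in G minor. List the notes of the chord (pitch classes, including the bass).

G, Bb, Eb

The written figures 6 are shorthand for 6/3: the 3 is implied.
A third above G in this key is Bb.
A sixth above G in this key is Eb.
Together with the bass G, this spells Eb major in first inversion.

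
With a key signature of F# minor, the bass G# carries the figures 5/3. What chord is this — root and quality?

G# diminished

The figures 5/3 indicate a triad in root position.
In root position the bass is the root, so the root is G#.
The chord tones are G#, B, D, giving G# diminished.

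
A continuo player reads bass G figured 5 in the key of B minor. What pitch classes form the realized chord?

G, B, D

The written figures 5 are shorthand for 5/3: the 3 is implied.
A third above G in this key is B.
A fifth above G in this key is D.
Together with the bass G, this spells G major in root position.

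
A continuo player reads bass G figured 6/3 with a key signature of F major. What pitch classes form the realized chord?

A third above G in this key is Bb.
A sixth above G in this key is E.
Together with the bass G, this spells E diminished in first inversion.

G, Bb, E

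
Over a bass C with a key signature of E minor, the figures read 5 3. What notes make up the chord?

C, E, G

A third above C in this key is E.
A fifth above C in this key is G.
Together with the bass C, this spells C major in root position.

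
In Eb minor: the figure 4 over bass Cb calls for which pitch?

F

Counting 3 letter steps above Cb lands on F; in Eb minor, that letter is F.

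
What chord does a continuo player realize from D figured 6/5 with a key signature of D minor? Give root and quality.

The figures 6/5 indicate a seventh chord in first inversion.
In first inversion the root lies a sixth above the bass: a sixth above D in D minor is Bb.
The chord tones are D, F, A, Bb, giving Bb major seventh.

Bb major seventh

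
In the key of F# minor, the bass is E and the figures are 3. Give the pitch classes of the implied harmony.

E, G#, B

The written figures 3 are shorthand for 5/3: the 5 is implied.
A third above E in this key is G#.
A fifth above E in this key is B.
Together with the bass E, this spells E major in root position.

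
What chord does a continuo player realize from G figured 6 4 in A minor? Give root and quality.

C major

The figures 6 4 indicate a triad in second inversion.
In second inversion the root lies a fourth above the bass: a fourth above G in A minor is C.
The chord tones are G, C, E, giving C major.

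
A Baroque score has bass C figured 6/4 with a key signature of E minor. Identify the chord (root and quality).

F# diminished

The figures 6/4 indicate a triad in second inversion.
In second inversion the root lies a fourth above the bass: a fourth above C in E minor is F#.
The chord tones are C, F#, A, giving F# diminished.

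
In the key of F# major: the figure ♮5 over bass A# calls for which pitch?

E

Counting 4 letter steps above A# lands on E; in F# major, that letter is E#.
The ♮5 figure makes it natural, giving E.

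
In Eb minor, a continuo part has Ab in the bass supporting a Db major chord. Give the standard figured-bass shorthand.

Ab is the fifth of Db major, so the chord is in second inversion.
A triad in second inversion is figured 6/4, conventionally abbreviated 6/4.

6/4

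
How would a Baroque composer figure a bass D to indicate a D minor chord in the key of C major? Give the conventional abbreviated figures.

D is the root of D minor, so the chord is in root position.
A triad in root position is figured 5/3, conventionally abbreviated (no figures — root-position triad).

no figures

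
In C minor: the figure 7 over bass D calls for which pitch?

Counting 6 letter steps above D lands on C; in C minor, that letter is C.

C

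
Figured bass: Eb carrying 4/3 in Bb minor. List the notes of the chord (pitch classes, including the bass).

The written figures 4/3 are shorthand for 6/4/3: the 6 is implied.
A third above Eb in this key is Gb.
A fourth above Eb in this key is Ab.
A sixth above Eb in this key is C.
Together with the bass Eb, this spells Ab dominant seventh in second inversion.

Eb, Gb, Ab, C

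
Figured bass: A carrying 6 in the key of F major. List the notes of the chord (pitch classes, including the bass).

The written figures 6 are shorthand for 6/3: the 3 is implied.
A third above A in this key is C.
A sixth above A in this key is F.
Together with the bass A, this spells F major in first inversion.

A, C, F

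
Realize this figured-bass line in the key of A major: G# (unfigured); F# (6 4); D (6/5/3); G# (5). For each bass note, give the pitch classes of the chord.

G#, B, D | F#, B, D | D, F#, A, B | G#, B, D

G# (5/3): G#, B, D.
F# (6/4): F#, B, D.
D (6/5/3): D, F#, A, B.
G# (5/3): G#, B, D.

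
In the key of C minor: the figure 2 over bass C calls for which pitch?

Counting 1 letter step above C lands on D; in C minor, that letter is D.

D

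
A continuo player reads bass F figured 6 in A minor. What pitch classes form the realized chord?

The written figures 6 are shorthand for 6/3: the 3 is implied.
A third above F in this key is A.
A sixth above F in this key is D.
Together with the bass F, this spells D minor in first inversion.

F, A, D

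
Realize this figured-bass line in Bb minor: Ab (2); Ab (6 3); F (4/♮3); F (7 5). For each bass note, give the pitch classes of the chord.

Ab, Bb, Db, F | Ab, C, F | F, A, Bb, Db | F, Ab, C, Eb

Ab (6/4/2): Ab, Bb, Db, F.
Ab (6/3): Ab, C, F.
F (6/4/♮3): F, A, Bb, Db.
F (7/5/3): F, Ab, C, Eb.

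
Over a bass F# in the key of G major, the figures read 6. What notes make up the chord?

F#, A, D

The written figures 6 are shorthand for 6/3: the 3 is implied.
A third above F# in this key is A.
A sixth above F# in this key is D.
Together with the bass F#, this spells D major in first inversion.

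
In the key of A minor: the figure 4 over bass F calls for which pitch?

Counting 3 letter steps above F lands on B; in A minor, that letter is B.

B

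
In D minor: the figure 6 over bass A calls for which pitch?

Counting 5 letter steps above A lands on F; in D minor, that letter is F.

F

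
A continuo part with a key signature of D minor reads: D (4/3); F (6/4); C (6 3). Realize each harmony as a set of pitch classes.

D, F, G, Bb | F, Bb, D | C, E, A

D (6/4/3): D, F, G, Bb.
F (6/4): F, Bb, D.
C (6/3): C, E, A.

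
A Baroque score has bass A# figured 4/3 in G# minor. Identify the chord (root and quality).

The figures 4/3 indicate a seventh chord in second inversion.
In second inversion the root lies a fourth above the bass: a fourth above A# in G# minor is D#.
The chord tones are A#, C#, D#, F#, giving D# minor seventh.

D# minor seventh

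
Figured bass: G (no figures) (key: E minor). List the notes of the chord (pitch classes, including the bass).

An unfigured bass implies 5/3.
A third above G in this key is B.
A fifth above G in this key is D.
Together with the bass G, this spells G major in root position.

G, B, D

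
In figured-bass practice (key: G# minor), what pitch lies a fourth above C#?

Counting 3 letter steps above C# lands on F; in G# minor, that letter is F#.

F#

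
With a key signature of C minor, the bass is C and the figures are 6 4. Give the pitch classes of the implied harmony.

C, F, Ab

A fourth above C in this key is F.
A sixth above C in this key is Ab.
Together with the bass C, this spells F minor in second inversion.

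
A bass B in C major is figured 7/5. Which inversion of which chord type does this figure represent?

seventh chord, root position

7/5 is shorthand for 7/5/3.
Intervals of 7/5/3 above the bass form a seventh chord; the bass is the root, so this is root position.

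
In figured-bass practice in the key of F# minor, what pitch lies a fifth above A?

Counting 4 letter steps above A lands on E; in F# minor, that letter is E.

E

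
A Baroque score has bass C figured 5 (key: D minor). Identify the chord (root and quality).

C major

The figures 5 indicate a triad in root position.
In root position the bass is the root, so the root is C.
The chord tones are C, E, G, giving C major.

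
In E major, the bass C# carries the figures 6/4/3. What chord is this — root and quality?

The figures 6/4/3 indicate a seventh chord in second inversion.
In second inversion the root lies a fourth above the bass: a fourth above C# in E major is F#.
The chord tones are C#, E, F#, A, giving F# minor seventh.

F# minor seventh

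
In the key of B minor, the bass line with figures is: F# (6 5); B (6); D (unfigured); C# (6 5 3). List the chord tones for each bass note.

F# (6/5/3): F#, A, C#, D.
B (6/3): B, D, G.
D (5/3): D, F#, A.
C# (6/5/3): C#, E, G, A.

F#, A, C#, D | B, D, G | D, F#, A | C#, E, G, A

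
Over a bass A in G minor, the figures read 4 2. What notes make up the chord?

A, Bb, D, F

The written figures 4 2 are shorthand for 6/4/2: the 6 is implied.
A second above A in this key is Bb.
A fourth above A in this key is D.
A sixth above A in this key is F.
Together with the bass A, this spells Bb major seventh in third inversion.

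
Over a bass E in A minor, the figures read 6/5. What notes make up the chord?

The written figures 6/5 are shorthand for 6/5/3: the 3 is implied.
A third above E in this key is G.
A fifth above E in this key is B.
A sixth above E in this key is C.
Together with the bass E, this spells C major seventh in first inversion.

E, G, B, C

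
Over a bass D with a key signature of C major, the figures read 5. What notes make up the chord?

D, F, A

The written figures 5 are shorthand for 5/3: the 3 is implied.
A third above D in this key is F.
A fifth above D in this key is A.
Together with the bass D, this spells D minor in root position.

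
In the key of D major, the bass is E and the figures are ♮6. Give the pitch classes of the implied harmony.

The written figures ♮6 are shorthand for 6/3: the 3 is implied.
A third above E in this key is G.
A sixth above E in this key is C#, made natural (C) by the ♮ figure.
Together with the bass E, this spells C major in first inversion.

E, G, C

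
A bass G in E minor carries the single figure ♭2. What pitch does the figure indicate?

Ab

Counting 1 letter step above G lands on A; in E minor, that letter is A.
The b2 figure lowers it a semitone, giving Ab.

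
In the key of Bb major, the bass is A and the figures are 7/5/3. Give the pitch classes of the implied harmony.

A third above A in this key is C.
A fifth above A in this key is Eb.
A seventh above A in this key is G.
Together with the bass A, this spells A half-diminished seventh in root position.

A, C, Eb, G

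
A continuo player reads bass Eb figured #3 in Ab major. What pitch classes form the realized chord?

Eb, G#, Bb

The written figures #3 are shorthand for 5/3: the 5 is implied.
A third above Eb in this key is G, raised to G# by the sharp.
A fifth above Eb in this key is Bb.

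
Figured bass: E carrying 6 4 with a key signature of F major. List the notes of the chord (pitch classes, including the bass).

A fourth above E in this key is A.
A sixth above E in this key is C.
Together with the bass E, this spells A minor in second inversion.

E, A, C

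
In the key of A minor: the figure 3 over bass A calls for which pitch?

C

Counting 2 letter steps above A lands on C; in A minor, that letter is C.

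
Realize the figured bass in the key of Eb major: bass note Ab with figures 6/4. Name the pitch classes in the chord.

Ab, D, F

A fourth above Ab in this key is D.
A sixth above Ab in this key is F.
Together with the bass Ab, this spells D diminished in second inversion.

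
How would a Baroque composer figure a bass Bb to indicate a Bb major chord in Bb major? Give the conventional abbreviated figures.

Bb is the root of Bb major, so the chord is in root position.
A triad in root position is figured 5/3, conventionally abbreviated (no figures — root-position triad).

no figures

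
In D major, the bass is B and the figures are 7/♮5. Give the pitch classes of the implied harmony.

The written figures 7/♮5 are shorthand for 7/5/3: the 3 is implied.
A third above B in this key is D.
A fifth above B in this key is F#, made natural (F) by the ♮ figure.
A seventh above B in this key is A.
Together with the bass B, this spells B half-diminished seventh in root position.

B, D, F, A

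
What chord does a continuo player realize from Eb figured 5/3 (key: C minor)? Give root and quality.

The figures 5/3 indicate a triad in root position.
In root position the bass is the root, so the root is Eb.
The chord tones are Eb, G, Bb, giving Eb major.

Eb major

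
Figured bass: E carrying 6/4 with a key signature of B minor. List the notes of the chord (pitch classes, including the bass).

E, A, C#

A fourth above E in this key is A.
A sixth above E in this key is C#.
Together with the bass E, this spells A major in second inversion.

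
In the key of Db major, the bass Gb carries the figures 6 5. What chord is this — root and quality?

The figures 6 5 indicate a seventh chord in first inversion.
In first inversion the root lies a sixth above the bass: a sixth above Gb in Db major is Eb.
The chord tones are Gb, Bb, Db, Eb, giving Eb minor seventh.

Eb minor seventh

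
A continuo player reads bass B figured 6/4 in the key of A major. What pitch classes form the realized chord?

A fourth above B in this key is E.
A sixth above B in this key is G#.
Together with the bass B, this spells E major in second inversion.

B, E, G#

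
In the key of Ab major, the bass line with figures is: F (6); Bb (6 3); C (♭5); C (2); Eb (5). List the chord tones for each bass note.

F (6/3): F, Ab, Db.
Bb (6/3): Bb, Db, G.
C (b5/3): C, Eb, Gb.
C (6/4/2): C, Db, F, Ab.
Eb (5/3): Eb, G, Bb.

F, Ab, Db | Bb, Db, G | C, Eb, Gb | C, Db, F, Ab | Eb, G, Bb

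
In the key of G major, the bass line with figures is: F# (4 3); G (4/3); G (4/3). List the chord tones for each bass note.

F#, A, B, D | G, B, C, E | G, B, C, E

F# (6/4/3): F#, A, B, D.
G (6/4/3): G, B, C, E.
G (6/4/3): G, B, C, E.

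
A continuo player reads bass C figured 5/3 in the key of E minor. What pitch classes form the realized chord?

C, E, G

A third above C in this key is E.
A fifth above C in this key is G.
Together with the bass C, this spells C major in root position.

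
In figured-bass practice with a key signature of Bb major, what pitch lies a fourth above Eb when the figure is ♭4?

Ab

Counting 3 letter steps above Eb lands on A; in Bb major, that letter is A.
The b4 figure lowers it a semitone, giving Ab.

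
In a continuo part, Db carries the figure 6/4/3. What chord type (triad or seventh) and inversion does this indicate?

seventh chord, second inversion

Intervals of 6/4/3 above the bass form a seventh chord; the bass is the fifth, so this is second inversion.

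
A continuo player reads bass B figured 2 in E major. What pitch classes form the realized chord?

The written figures 2 are shorthand for 6/4/2: the 6/4 are implied.
A second above B in this key is C#.
A fourth above B in this key is E.
A sixth above B in this key is G#.
Together with the bass B, this spells C# minor seventh in third inversion.

B, C#, E, G#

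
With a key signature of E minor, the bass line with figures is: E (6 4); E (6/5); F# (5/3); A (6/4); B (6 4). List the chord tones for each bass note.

E (6/4): E, A, C.
E (6/5/3): E, G, B, C.
F# (5/3): F#, A, C.
A (6/4): A, D, F#.
B (6/4): B, E, G.

E, A, C | E, G, B, C | F#, A, C | A, D, F# | B, E, G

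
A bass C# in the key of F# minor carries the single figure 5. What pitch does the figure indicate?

Counting 4 letter steps above C# lands on G; in F# minor, that letter is G#.

G#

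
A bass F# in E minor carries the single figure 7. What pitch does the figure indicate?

Counting 6 letter steps above F# lands on E; in E minor, that letter is E.

E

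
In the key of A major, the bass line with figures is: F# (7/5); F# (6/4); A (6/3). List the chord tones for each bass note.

F#, A, C#, E | F#, B, D | A, C#, F#

F# (7/5/3): F#, A, C#, E.
F# (6/4): F#, B, D.
A (6/3): A, C#, F#.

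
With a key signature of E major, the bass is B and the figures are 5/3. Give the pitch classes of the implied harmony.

A third above B in this key is D#.
A fifth above B in this key is F#.
Together with the bass B, this spells B major in root position.

B, D#, F#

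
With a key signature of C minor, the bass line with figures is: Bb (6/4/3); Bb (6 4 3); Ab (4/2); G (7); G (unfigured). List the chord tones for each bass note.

Bb, D, Eb, G | Bb, D, Eb, G | Ab, Bb, D, F | G, Bb, D, F | G, Bb, D

Bb (6/4/3): Bb, D, Eb, G.
Bb (6/4/3): Bb, D, Eb, G.
Ab (6/4/2): Ab, Bb, D, F.
G (7/5/3): G, Bb, D, F.
G (5/3): G, Bb, D.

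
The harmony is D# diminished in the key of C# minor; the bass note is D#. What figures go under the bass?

D# is the root of D# diminished, so the chord is in root position.
A triad in root position is figured 5/3, conventionally abbreviated (no figures — root-position triad).

no figures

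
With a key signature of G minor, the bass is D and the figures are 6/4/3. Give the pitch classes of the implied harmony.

D, F, G, Bb

A third above D in this key is F.
A fourth above D in this key is G.
A sixth above D in this key is Bb.
Together with the bass D, this spells G minor seventh in second inversion.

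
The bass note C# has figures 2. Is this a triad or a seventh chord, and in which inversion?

2 is shorthand for 6/4/2.
Intervals of 6/4/2 above the bass form a seventh chord; the bass is the seventh, so this is third inversion.

seventh chord, third inversion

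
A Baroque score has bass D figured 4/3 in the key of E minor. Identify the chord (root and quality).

The figures 4/3 indicate a seventh chord in second inversion.
In second inversion the root lies a fourth above the bass: a fourth above D in E minor is G.
The chord tones are D, F#, G, B, giving G major seventh.

G major seventh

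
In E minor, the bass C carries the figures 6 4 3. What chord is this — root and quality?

The figures 6 4 3 indicate a seventh chord in second inversion.
In second inversion the root lies a fourth above the bass: a fourth above C in E minor is F#.
The chord tones are C, E, F#, A, giving F# half-diminished seventh.

F# half-diminished seventh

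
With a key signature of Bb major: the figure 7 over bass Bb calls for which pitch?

Counting 6 letter steps above Bb lands on A; in Bb major, that letter is A.

A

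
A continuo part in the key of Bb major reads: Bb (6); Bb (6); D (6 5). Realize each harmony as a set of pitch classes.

Bb, D, G | Bb, D, G | D, F, A, Bb

Bb (6/3): Bb, D, G.
Bb (6/3): Bb, D, G.
D (6/5/3): D, F, A, Bb.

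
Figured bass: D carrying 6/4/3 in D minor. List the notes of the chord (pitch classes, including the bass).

A third above D in this key is F.
A fourth above D in this key is G.
A sixth above D in this key is Bb.
Together with the bass D, this spells G minor seventh in second inversion.

D, F, G, Bb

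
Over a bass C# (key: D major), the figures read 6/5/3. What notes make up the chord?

C#, E, G, A

A third above C# in this key is E.
A fifth above C# in this key is G.
A sixth above C# in this key is A.
Together with the bass C#, this spells A dominant seventh in first inversion.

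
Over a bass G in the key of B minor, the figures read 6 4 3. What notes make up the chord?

G, B, C#, E

A third above G in this key is B.
A fourth above G in this key is C#.
A sixth above G in this key is E.
Together with the bass G, this spells C# half-diminished seventh in second inversion.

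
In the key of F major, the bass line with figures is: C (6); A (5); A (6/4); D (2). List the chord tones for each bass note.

C (6/3): C, E, A.
A (5/3): A, C, E.
A (6/4): A, D, F.
D (6/4/2): D, E, G, Bb.

C, E, A | A, C, E | A, D, F | D, E, G, Bb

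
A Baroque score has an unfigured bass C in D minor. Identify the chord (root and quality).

An unfigured bass indicates a triad in root position.
In root position the bass is the root, so the root is C.
The chord tones are C, E, G, giving C major.

C major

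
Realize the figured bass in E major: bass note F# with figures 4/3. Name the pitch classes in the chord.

F#, A, B, D#

The written figures 4/3 are shorthand for 6/4/3: the 6 is implied.
A third above F# in this key is A.
A fourth above F# in this key is B.
A sixth above F# in this key is D#.
Together with the bass F#, this spells B dominant seventh in second inversion.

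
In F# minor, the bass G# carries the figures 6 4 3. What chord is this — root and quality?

The figures 6 4 3 indicate a seventh chord in second inversion.
In second inversion the root lies a fourth above the bass: a fourth above G# in F# minor is C#.
The chord tones are G#, B, C#, E, giving C# minor seventh.

C# minor seventh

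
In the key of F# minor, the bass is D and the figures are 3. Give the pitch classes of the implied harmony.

D, F#, A

The written figures 3 are shorthand for 5/3: the 5 is implied.
A third above D in this key is F#.
A fifth above D in this key is A.
Together with the bass D, this spells D major in root position.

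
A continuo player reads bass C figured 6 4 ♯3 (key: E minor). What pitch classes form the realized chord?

A third above C in this key is E, raised to E# by the sharp.
A fourth above C in this key is F#.
A sixth above C in this key is A.

C, E#, F#, A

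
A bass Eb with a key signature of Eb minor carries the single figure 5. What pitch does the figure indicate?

Counting 4 letter steps above Eb lands on B; in Eb minor, that letter is Bb.

Bb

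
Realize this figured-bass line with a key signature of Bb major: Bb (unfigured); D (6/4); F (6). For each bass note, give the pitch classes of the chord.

Bb, D, F | D, G, Bb | F, A, D

Bb (5/3): Bb, D, F.
D (6/4): D, G, Bb.
F (6/3): F, A, D.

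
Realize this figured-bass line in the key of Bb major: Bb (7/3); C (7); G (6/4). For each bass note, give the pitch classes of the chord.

Bb, D, F, A | C, Eb, G, Bb | G, C, Eb

Bb (7/5/3): Bb, D, F, A.
C (7/5/3): C, Eb, G, Bb.
G (6/4): G, C, Eb.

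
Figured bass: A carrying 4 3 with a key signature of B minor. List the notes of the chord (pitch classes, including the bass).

The written figures 4 3 are shorthand for 6/4/3: the 6 is implied.
A third above A in this key is C#.
A fourth above A in this key is D.
A sixth above A in this key is F#.
Together with the bass A, this spells D major seventh in second inversion.

A, C#, D, F#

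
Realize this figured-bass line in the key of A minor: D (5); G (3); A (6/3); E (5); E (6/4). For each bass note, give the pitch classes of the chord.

D (5/3): D, F, A.
G (5/3): G, B, D.
A (6/3): A, C, F.
E (5/3): E, G, B.
E (6/4): E, A, C.

D, F, A | G, B, D | A, C, F | E, G, B | E, A, C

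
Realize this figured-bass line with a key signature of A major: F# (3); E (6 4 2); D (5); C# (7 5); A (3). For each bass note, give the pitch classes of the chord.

F# (5/3): F#, A, C#.
E (6/4/2): E, F#, A, C#.
D (5/3): D, F#, A.
C# (7/5/3): C#, E, G#, B.
A (5/3): A, C#, E.

F#, A, C# | E, F#, A, C# | D, F#, A | C#, E, G#, B | A, C#, E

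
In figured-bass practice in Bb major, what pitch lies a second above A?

Counting 1 letter step above A lands on B; in Bb major, that letter is Bb.

Bb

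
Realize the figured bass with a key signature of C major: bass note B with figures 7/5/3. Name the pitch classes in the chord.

A third above B in this key is D.
A fifth above B in this key is F.
A seventh above B in this key is A.
Together with the bass B, this spells B half-diminished seventh in root position.

B, D, F, A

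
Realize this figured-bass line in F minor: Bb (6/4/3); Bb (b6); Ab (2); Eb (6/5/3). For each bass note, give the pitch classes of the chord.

Bb, Db, Eb, G | Bb, Db, Gb | Ab, Bb, Db, F | Eb, G, Bb, C

Bb (6/4/3): Bb, Db, Eb, G.
Bb (b6/3): Bb, Db, Gb.
Ab (6/4/2): Ab, Bb, Db, F.
Eb (6/5/3): Eb, G, Bb, C.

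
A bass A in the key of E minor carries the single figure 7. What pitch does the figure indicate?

Counting 6 letter steps above A lands on G; in E minor, that letter is G.

G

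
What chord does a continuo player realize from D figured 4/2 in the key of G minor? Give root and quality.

Eb major seventh

The figures 4/2 indicate a seventh chord in third inversion.
In third inversion the root lies a second above the bass: a second above D in G minor is Eb.
The chord tones are D, Eb, G, Bb, giving Eb major seventh.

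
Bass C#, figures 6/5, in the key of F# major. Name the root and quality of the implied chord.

A# minor seventh

The figures 6/5 indicate a seventh chord in first inversion.
In first inversion the root lies a sixth above the bass: a sixth above C# in F# major is A#.
The chord tones are C#, E#, G#, A#, giving A# minor seventh.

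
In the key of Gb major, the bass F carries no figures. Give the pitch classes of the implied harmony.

F, Ab, Cb

An unfigured bass implies 5/3.
A third above F in this key is Ab.
A fifth above F in this key is Cb.
Together with the bass F, this spells F diminished in root position.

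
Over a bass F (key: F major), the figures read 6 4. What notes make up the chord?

A fourth above F in this key is Bb.
A sixth above F in this key is D.
Together with the bass F, this spells Bb major in second inversion.

F, Bb, D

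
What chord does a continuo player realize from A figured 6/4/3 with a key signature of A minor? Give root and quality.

The figures 6/4/3 indicate a seventh chord in second inversion.
In second inversion the root lies a fourth above the bass: a fourth above A in A minor is D.
The chord tones are A, C, D, F, giving D minor seventh.

D minor seventh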